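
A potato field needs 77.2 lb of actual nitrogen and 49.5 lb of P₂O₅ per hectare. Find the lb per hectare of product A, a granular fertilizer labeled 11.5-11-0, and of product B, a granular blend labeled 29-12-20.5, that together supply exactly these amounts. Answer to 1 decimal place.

Per-hectare balance (a = product A, b = product B):
N: 0.115·a + 0.29·b = 77.2
P₂O₅: 0.11·a + 0.12·b = 49.5
Solving simultaneously: a = 281.271, b = 154.669.

281.3 lb product A, 154.7 lb product B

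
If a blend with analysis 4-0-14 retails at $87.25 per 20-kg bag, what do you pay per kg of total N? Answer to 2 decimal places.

N in bag = 20 × 4% = 0.8 kg.
Cost per kg N = $87.25 / 0.8 = $109.0625.

$109.06 per kg N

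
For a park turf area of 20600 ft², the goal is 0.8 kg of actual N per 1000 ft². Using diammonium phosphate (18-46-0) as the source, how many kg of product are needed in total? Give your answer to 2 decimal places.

Product per 1000 ft² = 0.8 / 18% = 4.44444 kg.
Total product = 4.44444 × 20600 / 1000 = 91.5556 kg.

91.56 kg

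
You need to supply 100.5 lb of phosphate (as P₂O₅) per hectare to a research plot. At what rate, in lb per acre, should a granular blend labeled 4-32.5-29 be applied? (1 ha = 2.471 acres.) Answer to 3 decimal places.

125.144 lb of product per acre

Product per hectare = 100.5 / 32.5% = 309.231 lb.
Convert to per acre: 309.231 × 0.404694 = 125.14398 lb.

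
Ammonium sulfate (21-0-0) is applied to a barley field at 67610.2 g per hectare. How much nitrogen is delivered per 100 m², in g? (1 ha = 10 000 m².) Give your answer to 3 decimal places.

141.981 g N per hundred sq m

nitrogen per hectare = 67610.2 × 21% = 14198.1 g.
Convert to per 100 m²: 14198.1 × 0.01 = 141.9814 g.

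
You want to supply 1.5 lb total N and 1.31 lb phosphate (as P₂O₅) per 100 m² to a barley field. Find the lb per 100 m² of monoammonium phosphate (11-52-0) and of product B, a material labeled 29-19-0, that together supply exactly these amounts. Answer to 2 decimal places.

0.73 lb monoammonium phosphate, 4.90 lb product B

With a, b = lb per 100 m² of monoammonium phosphate and product B:
N: 0.11·a + 0.29·b = 1.5
P₂O₅: 0.52·a + 0.19·b = 1.31
Eliminate a: (row1) − 0.11/0.52·(row2) → 0.249808·b = 1.22288, so b = 4.8953.
Back-substitute: a = (1.5 − 0.29·4.8953) / 0.11 = 0.730562.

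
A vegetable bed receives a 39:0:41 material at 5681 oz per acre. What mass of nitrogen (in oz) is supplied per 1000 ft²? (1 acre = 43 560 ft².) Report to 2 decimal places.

50.86 oz N per thousand sq ft

nitrogen per acre = 5681 × 39% = 2215.59 oz.
Convert to per 1000 ft²: 2215.59 × 0.0229568 = 50.8629 oz.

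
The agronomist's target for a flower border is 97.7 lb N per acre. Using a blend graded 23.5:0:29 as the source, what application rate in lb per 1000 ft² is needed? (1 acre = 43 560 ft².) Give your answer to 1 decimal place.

Product per acre = 97.7 / 23.5% = 415.745 lb.
Convert to per 1000 ft²: 415.745 × 0.0229568 = 9.54418 lb.

9.5 lb of product per thousand sq ft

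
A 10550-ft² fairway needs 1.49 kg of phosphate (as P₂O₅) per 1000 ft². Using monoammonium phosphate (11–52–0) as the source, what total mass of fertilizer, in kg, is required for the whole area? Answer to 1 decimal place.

30.2 kg

Product per 1000 ft² = 1.49 / 52% = 2.86538 kg.
Total product = 2.86538 × 10550 / 1000 = 30.2298 kg.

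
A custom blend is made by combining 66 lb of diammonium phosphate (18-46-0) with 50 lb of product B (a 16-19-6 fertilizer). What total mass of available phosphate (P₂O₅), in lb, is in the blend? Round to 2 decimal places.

39.86 lb P₂O₅

P₂O₅ mass = 46%×66 + 19%×50 = 39.86 lb.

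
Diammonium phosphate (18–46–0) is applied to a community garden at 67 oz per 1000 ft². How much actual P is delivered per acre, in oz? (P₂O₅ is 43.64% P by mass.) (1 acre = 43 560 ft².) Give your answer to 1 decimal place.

P₂O₅ per 1000 ft² = 67 × 46% = 30.82 oz.
Elemental P = 30.82 × 0.4364 = 13.4498 oz per 1000 ft².
Convert to per acre: 13.4498 × 43.56 = 585.875 oz.

585.9 oz P per acre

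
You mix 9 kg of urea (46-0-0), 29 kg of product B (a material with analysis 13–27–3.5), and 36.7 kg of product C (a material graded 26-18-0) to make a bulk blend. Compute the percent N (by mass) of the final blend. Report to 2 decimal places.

Total mass = 9 + 29 + 36.7 = 74.7 kg.
N mass = 46%×9 + 13%×29 + 26%×36.7 = 17.452 kg.
% N = 17.452 / 74.7 = 23.3628%.

23.36% N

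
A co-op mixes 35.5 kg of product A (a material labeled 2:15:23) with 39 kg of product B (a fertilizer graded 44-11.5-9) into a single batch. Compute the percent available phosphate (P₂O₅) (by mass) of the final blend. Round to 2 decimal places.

Total mass = 35.5 + 39 = 74.5 kg.
P₂O₅ mass = 15%×35.5 + 11.5%×39 = 9.81 kg.
% P₂O₅ = 9.81 / 74.5 = 13.1678%.

13.17% P₂O₅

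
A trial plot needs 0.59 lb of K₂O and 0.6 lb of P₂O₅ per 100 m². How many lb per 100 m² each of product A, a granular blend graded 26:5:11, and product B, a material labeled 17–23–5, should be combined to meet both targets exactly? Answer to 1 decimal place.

4.6 lb product A, 1.6 lb product B

Let a = lb of product A, b = lb of product B (per 100 m²).
K₂O: 0.11·a + 0.05·b = 0.59
P₂O₅: 0.05·a + 0.23·b = 0.6
From row1: a = (0.59 − 0.05·b) / 0.11.
Into row2: 0.05·(0.59 − 0.05·b)/0.11 + 0.23·b = 0.6 → b = 1.60088, a = 4.63596.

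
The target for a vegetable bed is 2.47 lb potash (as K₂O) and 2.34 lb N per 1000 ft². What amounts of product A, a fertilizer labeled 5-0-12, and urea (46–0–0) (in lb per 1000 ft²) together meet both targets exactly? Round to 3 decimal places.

Per-1000 ft² balance (a = product A, b = urea):
K₂O: 0.12·a + 0·b = 2.47
N: 0.05·a + 0.46·b = 2.34
Eliminate b: (row1) − 0/0.46·(row2) → 0.12·a = 2.47, so a = 20.5833.
Then b = (2.34 − 0.05·20.5833) / 0.46 = 2.84964.

20.583 lb product A, 2.850 lb urea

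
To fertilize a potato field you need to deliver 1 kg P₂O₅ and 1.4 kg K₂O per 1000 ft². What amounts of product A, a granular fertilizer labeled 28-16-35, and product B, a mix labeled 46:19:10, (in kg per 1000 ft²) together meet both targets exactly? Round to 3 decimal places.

3.287 kg product A, 2.495 kg product B

With a, b = kg per 1000 ft² of product A and product B:
P₂O₅: 0.16·a + 0.19·b = 1
K₂O: 0.35·a + 0.1·b = 1.4
Eliminate b: (row1) − 0.19/0.1·(row2) → -0.505·a = -1.66, so a = 3.28713.
Then b = (1.4 − 0.35·3.28713) / 0.1 = 2.49505.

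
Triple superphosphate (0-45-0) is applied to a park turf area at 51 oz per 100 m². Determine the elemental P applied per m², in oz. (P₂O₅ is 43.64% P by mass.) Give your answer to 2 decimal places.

0.10 oz P per sq m

P₂O₅ per 100 m² = 51 × 45% = 22.95 oz.
Elemental P = 22.95 × 0.4364 = 10.0154 oz per 100 m².
Convert to per m²: 10.0154 × 0.01 = 0.100154 oz.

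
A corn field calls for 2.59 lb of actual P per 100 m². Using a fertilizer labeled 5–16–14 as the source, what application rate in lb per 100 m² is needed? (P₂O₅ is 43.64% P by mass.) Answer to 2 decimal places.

37.09 lb of product per hundred sq m

As P₂O₅: 2.59 / 0.4364 = 5.93492 lb per 100 m².
Product per 100 m² = 5.93492 / 16% = 37.0933 lb.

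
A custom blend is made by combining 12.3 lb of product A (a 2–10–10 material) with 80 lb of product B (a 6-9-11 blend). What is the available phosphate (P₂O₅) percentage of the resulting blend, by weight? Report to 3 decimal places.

9.133% P₂O₅

Total mass = 12.3 + 80 = 92.3 lb.
P₂O₅ mass = 10%×12.3 + 9%×80 = 8.43 lb.
% P₂O₅ = 8.43 / 92.3 = 9.13326%.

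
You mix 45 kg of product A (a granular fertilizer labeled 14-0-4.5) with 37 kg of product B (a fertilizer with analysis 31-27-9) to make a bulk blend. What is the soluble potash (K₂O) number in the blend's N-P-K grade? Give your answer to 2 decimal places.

6.53% K₂O

Total mass = 45 + 37 = 82 kg.
K₂O mass = 4.5%×45 + 9%×37 = 5.355 kg.
% K₂O = 5.355 / 82 = 6.53049%.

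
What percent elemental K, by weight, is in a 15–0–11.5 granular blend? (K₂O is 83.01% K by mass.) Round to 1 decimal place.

9.5% K

%K = 11.5 × 0.8301 = 9.54615%.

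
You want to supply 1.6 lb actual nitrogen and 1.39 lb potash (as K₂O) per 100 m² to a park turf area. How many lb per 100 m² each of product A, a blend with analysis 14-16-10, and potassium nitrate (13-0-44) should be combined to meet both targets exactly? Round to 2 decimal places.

Let a = lb of product A, b = lb of potassium nitrate (per 100 m²).
N: 0.14·a + 0.13·b = 1.6
K₂O: 0.1·a + 0.44·b = 1.39
Eliminate b: (row1) − 0.13/0.44·(row2) → 0.110455·a = 1.18932, so a = 10.7675.
Then b = (1.39 − 0.1·10.7675) / 0.44 = 0.711934.

10.77 lb product A, 0.71 lb potassium nitrate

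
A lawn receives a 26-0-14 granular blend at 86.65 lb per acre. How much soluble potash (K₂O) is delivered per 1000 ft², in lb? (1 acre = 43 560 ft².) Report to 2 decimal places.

0.28 lb K₂O per thousand sq ft

K₂O per acre = 86.65 × 14% = 12.131 lb.
Convert to per 1000 ft²: 12.131 × 0.0229568 = 0.278489 lb.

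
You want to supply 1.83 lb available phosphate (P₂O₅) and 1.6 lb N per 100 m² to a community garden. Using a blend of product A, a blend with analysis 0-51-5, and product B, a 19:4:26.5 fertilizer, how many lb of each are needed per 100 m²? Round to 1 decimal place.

With a, b = lb per 100 m² of product A and product B:
P₂O₅: 0.51·a + 0.04·b = 1.83
N: 0·a + 0.19·b = 1.6
Solving simultaneously: a = 2.92776, b = 8.42105.

2.9 lb product A, 8.4 lb product B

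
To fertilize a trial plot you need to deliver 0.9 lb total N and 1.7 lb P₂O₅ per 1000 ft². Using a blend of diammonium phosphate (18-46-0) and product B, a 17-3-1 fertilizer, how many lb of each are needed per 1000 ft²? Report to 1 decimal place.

3.6 lb diammonium phosphate, 1.5 lb product B

With a, b = lb per 1000 ft² of diammonium phosphate and product B:
N: 0.18·a + 0.17·b = 0.9
P₂O₅: 0.46·a + 0.03·b = 1.7
Eliminate b: (row1) − 0.17/0.03·(row2) → -2.42667·a = -8.73333, so a = 3.5989.
Then b = (1.7 − 0.46·3.5989) / 0.03 = 1.48352.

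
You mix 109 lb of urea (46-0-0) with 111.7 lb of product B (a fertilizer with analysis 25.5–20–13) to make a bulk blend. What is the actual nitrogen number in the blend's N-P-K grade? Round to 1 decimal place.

Total mass = 109 + 111.7 = 220.7 lb.
N mass = 46%×109 + 25.5%×111.7 = 78.6235 lb.
% N = 78.6235 / 220.7 = 35.6246%.

35.6% N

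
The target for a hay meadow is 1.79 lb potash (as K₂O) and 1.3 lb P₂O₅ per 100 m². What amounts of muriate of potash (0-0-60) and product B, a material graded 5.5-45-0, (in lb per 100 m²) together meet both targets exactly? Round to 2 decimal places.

With a, b = lb per 100 m² of muriate of potash and product B:
K₂O: 0.6·a + 0·b = 1.79
P₂O₅: 0·a + 0.45·b = 1.3
Solving simultaneously: a = 2.98333, b = 2.88889.

2.98 lb muriate of potash, 2.89 lb product B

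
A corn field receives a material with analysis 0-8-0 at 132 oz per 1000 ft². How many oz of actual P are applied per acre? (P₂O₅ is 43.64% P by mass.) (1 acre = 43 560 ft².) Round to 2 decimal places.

P₂O₅ per 1000 ft² = 132 × 8% = 10.56 oz.
Elemental P = 10.56 × 0.4364 = 4.60838 oz per 1000 ft².
Convert to per acre: 4.60838 × 43.56 = 200.741 oz.

200.74 oz P per acre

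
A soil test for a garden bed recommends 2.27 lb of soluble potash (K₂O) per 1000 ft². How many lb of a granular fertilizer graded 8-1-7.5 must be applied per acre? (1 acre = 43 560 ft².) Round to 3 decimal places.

Product per 1000 ft² = 2.27 / 7.5% = 30.2667 lb.
Convert to per acre: 30.2667 × 43.56 = 1318.416 lb.

1318.416 lb of product per acre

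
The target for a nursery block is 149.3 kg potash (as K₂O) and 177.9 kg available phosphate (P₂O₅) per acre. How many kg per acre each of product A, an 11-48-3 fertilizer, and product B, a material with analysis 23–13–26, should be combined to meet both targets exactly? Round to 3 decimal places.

Let a = kg of product A, b = kg of product B (per acre).
K₂O: 0.03·a + 0.26·b = 149.3
P₂O₅: 0.48·a + 0.13·b = 177.9
Eliminate a: (row1) − 0.03/0.48·(row2) → 0.251875·b = 138.181, so b = 548.6104.
Back-substitute: a = (149.3 − 0.26·548.6104) / 0.03 = 222.04301.

222.043 kg product A, 548.610 kg product B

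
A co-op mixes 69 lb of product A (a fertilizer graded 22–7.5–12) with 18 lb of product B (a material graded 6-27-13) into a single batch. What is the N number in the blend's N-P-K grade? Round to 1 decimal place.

18.7% N

Total mass = 69 + 18 = 87 lb.
N mass = 22%×69 + 6%×18 = 16.26 lb.
% N = 16.26 / 87 = 18.6897%.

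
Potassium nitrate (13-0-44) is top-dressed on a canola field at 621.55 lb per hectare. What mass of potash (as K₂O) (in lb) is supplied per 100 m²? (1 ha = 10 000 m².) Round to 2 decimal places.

K₂O per hectare = 621.55 × 44% = 273.482 lb.
Convert to per 100 m²: 273.482 × 0.01 = 2.73482 lb.

2.73 lb K₂O per hundred sq m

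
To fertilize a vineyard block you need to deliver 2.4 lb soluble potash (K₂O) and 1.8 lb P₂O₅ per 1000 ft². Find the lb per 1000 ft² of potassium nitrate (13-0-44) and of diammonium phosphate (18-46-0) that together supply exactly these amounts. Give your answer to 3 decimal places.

5.455 lb potassium nitrate, 3.913 lb diammonium phosphate

Per-1000 ft² balance (a = potassium nitrate, b = diammonium phosphate):
K₂O: 0.44·a + 0·b = 2.4
P₂O₅: 0·a + 0.46·b = 1.8
Solving simultaneously: a = 5.45455, b = 3.91304.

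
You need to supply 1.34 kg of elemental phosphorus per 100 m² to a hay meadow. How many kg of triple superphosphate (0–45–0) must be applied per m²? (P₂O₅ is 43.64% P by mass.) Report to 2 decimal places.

As P₂O₅: 1.34 / 0.4364 = 3.07058 kg per 100 m².
Product per 100 m² = 3.07058 / 45% = 6.82351 kg.
Convert to per m²: 6.82351 × 0.01 = 0.0682351 kg.

0.07 kg of product per sq m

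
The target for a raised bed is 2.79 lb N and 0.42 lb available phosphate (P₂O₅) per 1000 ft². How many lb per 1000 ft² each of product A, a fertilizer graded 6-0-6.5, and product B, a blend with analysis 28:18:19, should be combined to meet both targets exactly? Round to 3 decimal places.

35.611 lb product A, 2.333 lb product B

Let a = lb of product A, b = lb of product B (per 1000 ft²).
N: 0.06·a + 0.28·b = 2.79
P₂O₅: 0·a + 0.18·b = 0.42
Solving simultaneously: a = 35.6111, b = 2.33333.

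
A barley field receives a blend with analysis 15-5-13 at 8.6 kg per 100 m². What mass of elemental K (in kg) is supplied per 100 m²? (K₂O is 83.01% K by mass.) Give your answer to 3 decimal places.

K₂O per 100 m² = 8.6 × 13% = 1.118 kg.
Elemental K = 1.118 × 0.8301 = 0.928052 kg per 100 m².

0.928 kg K per hundred sq m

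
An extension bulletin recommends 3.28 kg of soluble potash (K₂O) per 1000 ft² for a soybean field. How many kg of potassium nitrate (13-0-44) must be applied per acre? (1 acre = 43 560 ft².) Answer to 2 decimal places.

324.72 kg of product per acre

Product per 1000 ft² = 3.28 / 44% = 7.45455 kg.
Convert to per acre: 7.45455 × 43.56 = 324.72 kg.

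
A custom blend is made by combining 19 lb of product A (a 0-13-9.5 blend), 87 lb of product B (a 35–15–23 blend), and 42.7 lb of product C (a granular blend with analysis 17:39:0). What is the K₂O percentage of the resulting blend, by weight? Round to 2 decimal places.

14.67% K₂O

Total mass = 19 + 87 + 42.7 = 148.7 lb.
K₂O mass = 9.5%×19 + 23%×87 + 0%×42.7 = 21.815 lb.
% K₂O = 21.815 / 148.7 = 14.6705%.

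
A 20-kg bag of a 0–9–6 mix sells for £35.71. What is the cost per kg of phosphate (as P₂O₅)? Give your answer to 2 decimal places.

P₂O₅ in bag = 20 × 9% = 1.8 kg.
Cost per kg P₂O₅ = £35.71 / 1.8 = £19.8389.

£19.84 per kg P₂O₅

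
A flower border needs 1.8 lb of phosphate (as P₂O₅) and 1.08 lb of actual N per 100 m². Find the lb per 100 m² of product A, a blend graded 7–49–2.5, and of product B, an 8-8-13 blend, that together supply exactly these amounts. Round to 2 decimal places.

With a, b = lb per 100 m² of product A and product B:
P₂O₅: 0.49·a + 0.08·b = 1.8
N: 0.07·a + 0.08·b = 1.08
From row1: a = (1.8 − 0.08·b) / 0.49.
Into row2: 0.07·(1.8 − 0.08·b)/0.49 + 0.08·b = 1.08 → b = 12, a = 1.71429.

1.71 lb product A, 12.00 lb product B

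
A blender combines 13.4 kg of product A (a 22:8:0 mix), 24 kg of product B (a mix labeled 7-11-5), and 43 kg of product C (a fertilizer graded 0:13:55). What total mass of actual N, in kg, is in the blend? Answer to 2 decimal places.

4.63 kg N

N mass = 22%×13.4 + 7%×24 + 0%×43 = 4.628 kg.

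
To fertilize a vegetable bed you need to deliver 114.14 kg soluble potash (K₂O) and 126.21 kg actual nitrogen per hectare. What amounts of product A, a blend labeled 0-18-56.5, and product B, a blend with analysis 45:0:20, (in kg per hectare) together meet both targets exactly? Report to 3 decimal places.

Per-hectare balance (a = product A, b = product B):
K₂O: 0.565·a + 0.2·b = 114.14
N: 0·a + 0.45·b = 126.21
Solving simultaneously: a = 102.73746, b = 280.4667.

102.737 kg product A, 280.467 kg product B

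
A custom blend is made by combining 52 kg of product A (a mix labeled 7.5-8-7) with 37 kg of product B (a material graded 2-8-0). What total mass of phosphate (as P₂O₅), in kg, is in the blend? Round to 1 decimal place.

P₂O₅ mass = 8%×52 + 8%×37 = 7.12 kg.

7.1 kg P₂O₅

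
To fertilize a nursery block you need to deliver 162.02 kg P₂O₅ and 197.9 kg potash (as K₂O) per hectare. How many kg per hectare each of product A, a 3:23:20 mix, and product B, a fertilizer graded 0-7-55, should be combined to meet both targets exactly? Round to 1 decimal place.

With a, b = kg per hectare of product A and product B:
P₂O₅: 0.23·a + 0.07·b = 162.02
K₂O: 0.2·a + 0.55·b = 197.9
From row1: a = (162.02 − 0.07·b) / 0.23.
Into row2: 0.2·(162.02 − 0.07·b)/0.23 + 0.55·b = 197.9 → b = 116.56, a = 668.96.

669.0 kg product A, 116.6 kg product B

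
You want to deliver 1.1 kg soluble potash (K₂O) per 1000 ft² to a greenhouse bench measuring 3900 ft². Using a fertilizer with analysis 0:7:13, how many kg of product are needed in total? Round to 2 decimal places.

33.00 kg

Product per 1000 ft² = 1.1 / 13% = 8.46154 kg.
Total product = 8.46154 × 3900 / 1000 = 33 kg.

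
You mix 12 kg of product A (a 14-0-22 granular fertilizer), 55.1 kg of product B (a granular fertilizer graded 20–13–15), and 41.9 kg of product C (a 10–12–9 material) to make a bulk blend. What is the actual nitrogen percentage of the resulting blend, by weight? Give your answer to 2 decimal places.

15.50% N

Total mass = 12 + 55.1 + 41.9 = 109 kg.
N mass = 14%×12 + 20%×55.1 + 10%×41.9 = 16.89 kg.
% N = 16.89 / 109 = 15.4954%.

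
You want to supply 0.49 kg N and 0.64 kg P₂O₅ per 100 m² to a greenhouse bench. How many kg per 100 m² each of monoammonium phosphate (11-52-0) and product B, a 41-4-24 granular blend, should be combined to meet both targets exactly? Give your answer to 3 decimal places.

Let a = kg of monoammonium phosphate, b = kg of product B (per 100 m²).
N: 0.11·a + 0.41·b = 0.49
P₂O₅: 0.52·a + 0.04·b = 0.64
Eliminate a: (row1) − 0.11/0.52·(row2) → 0.401538·b = 0.354615, so b = 0.883142.
Back-substitute: a = (0.49 − 0.41·0.883142) / 0.11 = 1.16284.

1.163 kg monoammonium phosphate, 0.883 kg product B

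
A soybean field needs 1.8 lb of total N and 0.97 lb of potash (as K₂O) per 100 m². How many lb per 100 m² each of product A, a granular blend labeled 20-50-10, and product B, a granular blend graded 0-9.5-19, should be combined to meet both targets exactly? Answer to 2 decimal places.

9.00 lb product A, 0.37 lb product B

Per-100 m² balance (a = product A, b = product B):
N: 0.2·a + 0·b = 1.8
K₂O: 0.1·a + 0.19·b = 0.97
From row1: a = (1.8 − 0·b) / 0.2.
Into row2: 0.1·(1.8 − 0·b)/0.2 + 0.19·b = 0.97 → b = 0.368421, a = 9.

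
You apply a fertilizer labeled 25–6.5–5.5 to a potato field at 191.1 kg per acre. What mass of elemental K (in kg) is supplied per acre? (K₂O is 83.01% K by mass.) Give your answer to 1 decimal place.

8.7 kg K per acre

K₂O per acre = 191.1 × 5.5% = 10.5105 kg.
Elemental K = 10.5105 × 0.8301 = 8.72477 kg per acre.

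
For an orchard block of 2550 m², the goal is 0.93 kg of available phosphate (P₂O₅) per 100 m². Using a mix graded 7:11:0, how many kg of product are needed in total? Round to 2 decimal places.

Product per 100 m² = 0.93 / 11% = 8.45455 kg.
Total product = 8.45455 × 2550 / 100 = 215.591 kg.

215.59 kg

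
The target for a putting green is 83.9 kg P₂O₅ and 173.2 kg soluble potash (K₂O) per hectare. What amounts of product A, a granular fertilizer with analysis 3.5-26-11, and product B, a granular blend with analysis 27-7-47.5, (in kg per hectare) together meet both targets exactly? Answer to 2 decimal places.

239.45 kg product A, 309.18 kg product B

Per-hectare balance (a = product A, b = product B):
P₂O₅: 0.26·a + 0.07·b = 83.9
K₂O: 0.11·a + 0.475·b = 173.2
Solving simultaneously: a = 239.452, b = 309.1796.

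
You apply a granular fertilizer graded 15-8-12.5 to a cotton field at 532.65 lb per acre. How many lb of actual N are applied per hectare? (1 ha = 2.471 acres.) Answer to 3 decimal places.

nitrogen per acre = 532.65 × 15% = 79.8975 lb.
Convert to per hectare: 79.8975 × 2.471 = 197.4267 lb.

197.427 lb N per hectare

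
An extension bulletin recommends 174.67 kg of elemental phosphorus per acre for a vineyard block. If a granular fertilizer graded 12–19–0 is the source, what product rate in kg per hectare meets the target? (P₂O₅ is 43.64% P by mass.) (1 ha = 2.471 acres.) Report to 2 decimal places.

5205.38 kg of product per hectare

As P₂O₅: 174.67 / 0.4364 = 400.252 kg per acre.
Product per acre = 400.252 / 19% = 2106.59 kg.
Convert to per hectare: 2106.59 × 2.471 = 5205.383 kg.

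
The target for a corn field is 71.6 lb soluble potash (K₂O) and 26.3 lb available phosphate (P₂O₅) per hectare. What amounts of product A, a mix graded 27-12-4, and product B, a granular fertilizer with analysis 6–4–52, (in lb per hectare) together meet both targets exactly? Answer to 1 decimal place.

With a, b = lb per hectare of product A and product B:
K₂O: 0.04·a + 0.52·b = 71.6
P₂O₅: 0.12·a + 0.04·b = 26.3
From row1: a = (71.6 − 0.52·b) / 0.04.
Into row2: 0.12·(71.6 − 0.52·b)/0.04 + 0.04·b = 26.3 → b = 124.013, a = 177.829.

177.8 lb product A, 124.0 lb product B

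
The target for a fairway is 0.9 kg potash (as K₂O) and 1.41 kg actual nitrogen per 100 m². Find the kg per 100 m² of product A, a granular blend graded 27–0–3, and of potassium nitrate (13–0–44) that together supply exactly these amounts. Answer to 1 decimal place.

Let a = kg of product A, b = kg of potassium nitrate (per 100 m²).
K₂O: 0.03·a + 0.44·b = 0.9
N: 0.27·a + 0.13·b = 1.41
Eliminate b: (row1) − 0.44/0.13·(row2) → -0.883846·a = -3.87231, so a = 4.3812.
Then b = (1.41 − 0.27·4.3812) / 0.13 = 1.74674.

4.4 kg product A, 1.7 kg potassium nitrate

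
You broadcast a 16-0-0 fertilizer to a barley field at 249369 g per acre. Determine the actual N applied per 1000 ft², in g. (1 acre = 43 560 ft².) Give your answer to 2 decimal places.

915.96 g N per thousand sq ft

nitrogen per acre = 249369 × 16% = 39899 g.
Convert to per 1000 ft²: 39899 × 0.0229568 = 915.956 g.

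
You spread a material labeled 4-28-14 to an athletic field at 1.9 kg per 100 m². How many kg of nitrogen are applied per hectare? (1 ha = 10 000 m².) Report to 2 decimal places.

nitrogen per 100 m² = 1.9 × 4% = 0.076 kg.
Convert to per hectare: 0.076 × 100 = 7.6 kg.

7.60 kg N per hectare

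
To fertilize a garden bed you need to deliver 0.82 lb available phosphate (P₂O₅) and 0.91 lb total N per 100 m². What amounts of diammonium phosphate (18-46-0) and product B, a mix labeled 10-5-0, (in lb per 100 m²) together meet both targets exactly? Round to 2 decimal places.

Let a = lb of diammonium phosphate, b = lb of product B (per 100 m²).
P₂O₅: 0.46·a + 0.05·b = 0.82
N: 0.18·a + 0.1·b = 0.91
From row1: a = (0.82 − 0.05·b) / 0.46.
Into row2: 0.18·(0.82 − 0.05·b)/0.46 + 0.1·b = 0.91 → b = 7.32432, a = 0.986486.

0.99 lb diammonium phosphate, 7.32 lb product B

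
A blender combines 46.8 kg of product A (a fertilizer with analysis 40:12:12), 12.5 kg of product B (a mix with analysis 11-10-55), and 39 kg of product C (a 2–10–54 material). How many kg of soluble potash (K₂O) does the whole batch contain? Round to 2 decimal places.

33.55 kg K₂O

K₂O mass = 12%×46.8 + 55%×12.5 + 54%×39 = 33.551 kg.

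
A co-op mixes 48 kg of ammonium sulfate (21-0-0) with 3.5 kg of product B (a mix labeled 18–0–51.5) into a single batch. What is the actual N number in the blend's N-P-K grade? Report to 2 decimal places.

20.80% N

Total mass = 48 + 3.5 = 51.5 kg.
N mass = 21%×48 + 18%×3.5 = 10.71 kg.
% N = 10.71 / 51.5 = 20.7961%.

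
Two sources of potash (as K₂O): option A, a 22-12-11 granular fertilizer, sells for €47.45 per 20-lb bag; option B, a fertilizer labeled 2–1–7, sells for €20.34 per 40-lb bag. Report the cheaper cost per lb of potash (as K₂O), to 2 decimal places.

option A: K₂O per bag = 20 × 11% = 2.2 lb; cost = 47.45 / 2.2 = €21.5682/lb K₂O.
option B: K₂O per bag = 40 × 7% = 2.8 lb; cost = 20.34 / 2.8 = €7.2643/lb K₂O.
option B is cheaper.

€7.26 per lb K₂O (option B)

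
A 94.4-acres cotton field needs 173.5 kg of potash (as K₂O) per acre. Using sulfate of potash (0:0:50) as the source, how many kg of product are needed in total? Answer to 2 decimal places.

Product per acre = 173.5 / 50% = 347 kg.
Total product = 347 × 94.4 = 32756.8 kg.

32756.80 kg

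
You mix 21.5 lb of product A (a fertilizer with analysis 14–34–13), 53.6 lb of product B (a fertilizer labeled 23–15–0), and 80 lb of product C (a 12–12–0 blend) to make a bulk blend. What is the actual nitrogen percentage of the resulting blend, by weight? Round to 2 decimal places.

16.08% N

Total mass = 21.5 + 53.6 + 80 = 155.1 lb.
N mass = 14%×21.5 + 23%×53.6 + 12%×80 = 24.938 lb.
% N = 24.938 / 155.1 = 16.0787%.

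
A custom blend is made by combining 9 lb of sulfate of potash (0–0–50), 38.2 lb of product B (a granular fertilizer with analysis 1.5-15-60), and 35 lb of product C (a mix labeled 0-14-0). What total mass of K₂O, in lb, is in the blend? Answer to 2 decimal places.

K₂O mass = 50%×9 + 60%×38.2 + 0%×35 = 27.42 lb.

27.42 lb K₂O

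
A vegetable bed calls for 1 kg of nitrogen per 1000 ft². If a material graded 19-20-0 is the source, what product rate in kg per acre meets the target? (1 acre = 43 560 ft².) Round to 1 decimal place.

Product per 1000 ft² = 1 / 19% = 5.26316 kg.
Convert to per acre: 5.26316 × 43.56 = 229.263 kg.

229.3 kg of product per acre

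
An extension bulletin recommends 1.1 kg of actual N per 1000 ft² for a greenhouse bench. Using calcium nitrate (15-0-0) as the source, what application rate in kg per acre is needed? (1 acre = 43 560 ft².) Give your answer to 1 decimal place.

319.4 kg of product per acre

Product per 1000 ft² = 1.1 / 15% = 7.33333 kg.
Convert to per acre: 7.33333 × 43.56 = 319.44 kg.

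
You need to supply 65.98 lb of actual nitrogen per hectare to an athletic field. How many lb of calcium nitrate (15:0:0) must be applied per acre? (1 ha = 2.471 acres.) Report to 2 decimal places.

Product per hectare = 65.98 / 15% = 439.867 lb.
Convert to per acre: 439.867 × 0.404694 = 178.012 lb.

178.01 lb of product per acre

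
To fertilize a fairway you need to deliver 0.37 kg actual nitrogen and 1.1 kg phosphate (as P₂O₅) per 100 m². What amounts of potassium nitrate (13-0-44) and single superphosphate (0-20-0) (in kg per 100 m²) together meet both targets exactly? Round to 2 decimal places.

Per-100 m² balance (a = potassium nitrate, b = single superphosphate):
N: 0.13·a + 0·b = 0.37
P₂O₅: 0·a + 0.2·b = 1.1
Solving simultaneously: a = 2.84615, b = 5.5.

2.85 kg potassium nitrate, 5.50 kg single superphosphate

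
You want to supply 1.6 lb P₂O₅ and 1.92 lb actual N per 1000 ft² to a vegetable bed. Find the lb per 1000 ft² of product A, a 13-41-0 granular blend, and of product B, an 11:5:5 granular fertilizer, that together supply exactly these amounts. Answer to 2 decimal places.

With a, b = lb per 1000 ft² of product A and product B:
P₂O₅: 0.41·a + 0.05·b = 1.6
N: 0.13·a + 0.11·b = 1.92
Solving simultaneously: a = 2.07254, b = 15.0052.

2.07 lb product A, 15.01 lb product B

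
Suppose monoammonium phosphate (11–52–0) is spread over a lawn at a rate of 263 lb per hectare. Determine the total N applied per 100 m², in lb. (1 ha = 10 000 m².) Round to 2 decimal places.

nitrogen per hectare = 263 × 11% = 28.93 lb.
Convert to per 100 m²: 28.93 × 0.01 = 0.2893 lb.

0.29 lb N per hundred sq m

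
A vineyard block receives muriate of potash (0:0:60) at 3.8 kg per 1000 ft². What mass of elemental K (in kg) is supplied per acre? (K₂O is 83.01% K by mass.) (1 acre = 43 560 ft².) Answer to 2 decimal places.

82.44 kg K per acre

K₂O per 1000 ft² = 3.8 × 60% = 2.28 kg.
Elemental K = 2.28 × 0.8301 = 1.89263 kg per 1000 ft².
Convert to per acre: 1.89263 × 43.56 = 82.4429 kg.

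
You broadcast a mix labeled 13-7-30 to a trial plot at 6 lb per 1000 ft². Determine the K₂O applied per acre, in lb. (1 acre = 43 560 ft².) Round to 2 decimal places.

K₂O per 1000 ft² = 6 × 30% = 1.8 lb.
Convert to per acre: 1.8 × 43.56 = 78.408 lb.

78.41 lb K₂O per acre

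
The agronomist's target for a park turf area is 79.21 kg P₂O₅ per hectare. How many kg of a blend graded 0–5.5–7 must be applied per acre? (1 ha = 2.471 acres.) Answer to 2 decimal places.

582.83 kg of product per acre

Product per hectare = 79.21 / 5.5% = 1440.18 kg.
Convert to per acre: 1440.18 × 0.404694 = 582.834 kg.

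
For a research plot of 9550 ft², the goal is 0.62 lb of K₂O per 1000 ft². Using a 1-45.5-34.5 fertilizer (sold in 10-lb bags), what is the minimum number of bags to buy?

2 bags

Product per 1000 ft² = 0.62 / 34.5% = 1.7971 lb.
Total product = 1.7971 × 9550 / 1000 = 17.1623 lb.
Bags = ⌈17.1623 / 10⌉ = 2.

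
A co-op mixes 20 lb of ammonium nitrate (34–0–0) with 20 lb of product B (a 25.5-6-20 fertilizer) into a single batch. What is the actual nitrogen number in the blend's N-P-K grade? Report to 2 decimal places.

29.75% N

Total mass = 20 + 20 = 40 lb.
N mass = 34%×20 + 25.5%×20 = 11.9 lb.
% N = 11.9 / 40 = 29.75%.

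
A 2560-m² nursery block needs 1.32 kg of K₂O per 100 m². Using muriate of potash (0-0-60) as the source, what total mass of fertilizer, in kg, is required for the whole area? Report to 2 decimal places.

56.32 kg

Product per 100 m² = 1.32 / 60% = 2.2 kg.
Total product = 2.2 × 2560 / 100 = 56.32 kg.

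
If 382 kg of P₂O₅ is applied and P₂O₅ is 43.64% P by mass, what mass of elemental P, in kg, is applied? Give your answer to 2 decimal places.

P = 382 × 0.4364 = 166.7048 kg.

166.70 kg P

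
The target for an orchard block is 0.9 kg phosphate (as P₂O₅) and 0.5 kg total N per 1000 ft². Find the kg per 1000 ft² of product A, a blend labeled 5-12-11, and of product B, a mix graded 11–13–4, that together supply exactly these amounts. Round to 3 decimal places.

5.075 kg product A, 2.239 kg product B

Per-1000 ft² balance (a = product A, b = product B):
P₂O₅: 0.12·a + 0.13·b = 0.9
N: 0.05·a + 0.11·b = 0.5
Eliminate a: (row1) − 0.12/0.05·(row2) → -0.134·b = -0.3, so b = 2.23881.
Back-substitute: a = (0.9 − 0.13·2.23881) / 0.12 = 5.07463.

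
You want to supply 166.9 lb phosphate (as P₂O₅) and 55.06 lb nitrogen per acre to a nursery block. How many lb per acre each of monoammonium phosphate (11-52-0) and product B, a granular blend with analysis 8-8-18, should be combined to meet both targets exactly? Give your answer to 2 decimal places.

272.78 lb monoammonium phosphate, 313.18 lb product B

Let a = lb of monoammonium phosphate, b = lb of product B (per acre).
P₂O₅: 0.52·a + 0.08·b = 166.9
N: 0.11·a + 0.08·b = 55.06
Eliminate b: (row1) − 0.08/0.08·(row2) → 0.41·a = 111.84, so a = 272.7805.
Then b = (55.06 − 0.11·272.7805) / 0.08 = 313.177.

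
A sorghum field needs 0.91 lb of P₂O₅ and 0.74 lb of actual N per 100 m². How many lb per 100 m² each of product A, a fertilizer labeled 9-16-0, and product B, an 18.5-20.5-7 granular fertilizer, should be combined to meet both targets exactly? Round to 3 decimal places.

1.493 lb product A, 3.274 lb product B

With a, b = lb per 100 m² of product A and product B:
P₂O₅: 0.16·a + 0.205·b = 0.91
N: 0.09·a + 0.185·b = 0.74
Eliminate a: (row1) − 0.16/0.09·(row2) → -0.123889·b = -0.405556, so b = 3.27354.
Back-substitute: a = (0.91 − 0.205·3.27354) / 0.16 = 1.49327.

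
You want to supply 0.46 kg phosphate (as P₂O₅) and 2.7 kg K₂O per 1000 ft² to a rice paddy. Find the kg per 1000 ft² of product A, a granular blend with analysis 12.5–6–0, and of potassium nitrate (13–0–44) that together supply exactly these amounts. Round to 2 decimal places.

Per-1000 ft² balance (a = product A, b = potassium nitrate):
P₂O₅: 0.06·a + 0·b = 0.46
K₂O: 0·a + 0.44·b = 2.7
Solving simultaneously: a = 7.66667, b = 6.13636.

7.67 kg product A, 6.14 kg potassium nitrate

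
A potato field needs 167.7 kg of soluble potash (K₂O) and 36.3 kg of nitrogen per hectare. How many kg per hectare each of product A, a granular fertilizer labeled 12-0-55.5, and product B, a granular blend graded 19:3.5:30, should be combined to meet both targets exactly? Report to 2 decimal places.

301.99 kg product A, 0.32 kg product B

Per-hectare balance (a = product A, b = product B):
K₂O: 0.555·a + 0.3·b = 167.7
N: 0.12·a + 0.19·b = 36.3
Solving simultaneously: a = 301.987, b = 0.323974.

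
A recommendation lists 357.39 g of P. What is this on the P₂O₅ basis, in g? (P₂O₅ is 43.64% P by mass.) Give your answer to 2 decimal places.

P₂O₅ = 357.39 / 0.4364 = 818.951 g.

818.95 g P₂O₅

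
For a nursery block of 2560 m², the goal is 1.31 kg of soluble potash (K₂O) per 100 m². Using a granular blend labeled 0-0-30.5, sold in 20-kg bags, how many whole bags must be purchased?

6 bags

Product per 100 m² = 1.31 / 30.5% = 4.29508 kg.
Total product = 4.29508 × 2560 / 100 = 109.954 kg.
Bags = ⌈109.954 / 20⌉ = 6.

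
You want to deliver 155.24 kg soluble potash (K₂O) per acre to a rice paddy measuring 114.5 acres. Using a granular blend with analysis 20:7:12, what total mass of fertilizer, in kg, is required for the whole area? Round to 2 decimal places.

148124.83 kg

Product per acre = 155.24 / 12% = 1293.67 kg.
Total product = 1293.67 × 114.5 = 148124.833 kg.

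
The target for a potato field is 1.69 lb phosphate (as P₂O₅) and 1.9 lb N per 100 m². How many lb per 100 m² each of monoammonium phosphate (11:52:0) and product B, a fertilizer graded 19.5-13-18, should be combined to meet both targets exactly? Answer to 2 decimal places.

0.95 lb monoammonium phosphate, 9.21 lb product B

Per-100 m² balance (a = monoammonium phosphate, b = product B):
P₂O₅: 0.52·a + 0.13·b = 1.69
N: 0.11·a + 0.195·b = 1.9
From row1: a = (1.69 − 0.13·b) / 0.52.
Into row2: 0.11·(1.69 − 0.13·b)/0.52 + 0.195·b = 1.9 → b = 9.20896, a = 0.947761.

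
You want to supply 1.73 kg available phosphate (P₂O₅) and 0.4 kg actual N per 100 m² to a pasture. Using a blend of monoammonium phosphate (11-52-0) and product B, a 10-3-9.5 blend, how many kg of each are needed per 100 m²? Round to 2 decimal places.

3.31 kg monoammonium phosphate, 0.36 kg product B

Let a = kg of monoammonium phosphate, b = kg of product B (per 100 m²).
P₂O₅: 0.52·a + 0.03·b = 1.73
N: 0.11·a + 0.1·b = 0.4
Eliminate b: (row1) − 0.03/0.1·(row2) → 0.487·a = 1.61, so a = 3.30595.
Then b = (0.4 − 0.11·3.30595) / 0.1 = 0.36345.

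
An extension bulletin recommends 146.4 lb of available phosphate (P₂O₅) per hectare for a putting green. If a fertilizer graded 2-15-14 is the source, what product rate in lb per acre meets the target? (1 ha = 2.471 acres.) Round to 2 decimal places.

394.98 lb of product per acre

Product per hectare = 146.4 / 15% = 976 lb.
Convert to per acre: 976 × 0.404694 = 394.982 lb.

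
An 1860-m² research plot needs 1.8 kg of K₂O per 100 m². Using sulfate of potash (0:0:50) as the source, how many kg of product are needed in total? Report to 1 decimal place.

Product per 100 m² = 1.8 / 50% = 3.6 kg.
Total product = 3.6 × 1860 / 100 = 66.96 kg.

67.0 kg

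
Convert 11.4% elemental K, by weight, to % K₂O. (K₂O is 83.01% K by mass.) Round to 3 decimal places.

%K₂O = 11.4 / 0.8301 = 13.7333%.

13.733% K₂O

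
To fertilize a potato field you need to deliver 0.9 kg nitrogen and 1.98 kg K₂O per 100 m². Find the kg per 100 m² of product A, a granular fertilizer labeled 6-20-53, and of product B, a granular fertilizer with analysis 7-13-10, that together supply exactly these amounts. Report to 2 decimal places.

Per-100 m² balance (a = product A, b = product B):
N: 0.06·a + 0.07·b = 0.9
K₂O: 0.53·a + 0.1·b = 1.98
Eliminate a: (row1) − 0.06/0.53·(row2) → 0.0586792·b = 0.675849, so b = 11.5177.
Back-substitute: a = (0.9 − 0.07·11.5177) / 0.06 = 1.5627.

1.56 kg product A, 11.52 kg product B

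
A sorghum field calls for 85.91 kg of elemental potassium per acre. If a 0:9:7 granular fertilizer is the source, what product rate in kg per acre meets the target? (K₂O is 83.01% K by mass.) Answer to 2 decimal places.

As K₂O: 85.91 / 0.8301 = 103.494 kg per acre.
Product per acre = 103.494 / 7% = 1478.479 kg.

1478.48 kg of product per acre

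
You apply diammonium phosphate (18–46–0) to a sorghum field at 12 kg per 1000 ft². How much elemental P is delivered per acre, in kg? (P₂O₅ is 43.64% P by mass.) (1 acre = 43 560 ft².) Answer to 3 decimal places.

P₂O₅ per 1000 ft² = 12 × 46% = 5.52 kg.
Elemental P = 5.52 × 0.4364 = 2.40893 kg per 1000 ft².
Convert to per acre: 2.40893 × 43.56 = 104.9329 kg.

104.933 kg P per acre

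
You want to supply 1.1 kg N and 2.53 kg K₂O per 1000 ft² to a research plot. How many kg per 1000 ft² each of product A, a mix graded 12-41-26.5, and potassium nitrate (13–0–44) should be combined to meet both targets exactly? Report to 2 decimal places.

8.45 kg product A, 0.66 kg potassium nitrate

Let a = kg of product A, b = kg of potassium nitrate (per 1000 ft²).
N: 0.12·a + 0.13·b = 1.1
K₂O: 0.265·a + 0.44·b = 2.53
Solving simultaneously: a = 8.45232, b = 0.659401.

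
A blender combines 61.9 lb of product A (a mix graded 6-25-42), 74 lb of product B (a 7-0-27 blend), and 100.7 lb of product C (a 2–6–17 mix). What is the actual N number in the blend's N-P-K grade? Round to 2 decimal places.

Total mass = 61.9 + 74 + 100.7 = 236.6 lb.
N mass = 6%×61.9 + 7%×74 + 2%×100.7 = 10.908 lb.
% N = 10.908 / 236.6 = 4.61031%.

4.61% N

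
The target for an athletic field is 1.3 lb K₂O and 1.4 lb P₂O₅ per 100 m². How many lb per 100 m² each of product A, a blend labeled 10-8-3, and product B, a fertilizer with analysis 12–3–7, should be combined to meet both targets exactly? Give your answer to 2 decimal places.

With a, b = lb per 100 m² of product A and product B:
K₂O: 0.03·a + 0.07·b = 1.3
P₂O₅: 0.08·a + 0.03·b = 1.4
Solving simultaneously: a = 12.5532, b = 13.1915.

12.55 lb product A, 13.19 lb product B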